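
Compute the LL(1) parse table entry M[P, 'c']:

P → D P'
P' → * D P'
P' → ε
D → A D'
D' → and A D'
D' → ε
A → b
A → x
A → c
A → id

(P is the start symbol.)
P → D P'

To find M[P, 'c'], we find productions for P where 'c' is in the predict set (PREDICT(N → α) = (FIRST(α) \ {ε}) ∪ (FOLLOW(N) if α ⇒* ε)).

Relevant sets:
  FIRST(D) = { 'b', 'c', 'id', 'x' }

P → D P': PREDICT = { 'b', 'c', 'id', 'x' }
  'c' is in predict set, so this production goes in M[P, 'c']

M[P, 'c'] = P → D P'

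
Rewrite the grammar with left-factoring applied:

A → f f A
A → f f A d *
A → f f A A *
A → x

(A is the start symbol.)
A → f f A A'
A' → ε
A' → d *
A' → A *
A → x

Left-factoring transforms A → αβ₁ | αβ₂ into A → αA' and A' → β₁ | β₂
(α is the longest common prefix among the alternatives). Repeat until
no nonterminal has two alternatives with a common prefix.

Round 1: A has alternatives sharing prefix 'f f A'. Introduce A': A → f f A A'
  Add: A' → ε
  Add: A' → d *
  Add: A' → A *

No remaining common prefixes — done.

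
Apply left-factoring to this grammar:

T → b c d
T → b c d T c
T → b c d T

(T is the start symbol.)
Left-factoring transforms A → αβ₁ | αβ₂ into A → αA' and A' → β₁ | β₂
(α is the longest common prefix among the alternatives). Repeat until
no nonterminal has two alternatives with a common prefix.

Round 1: T has alternatives sharing prefix 'b c d'. Introduce T': T → b c d T'
  Add: T' → ε
  Add: T' → T c
  Add: T' → T

Round 2: T' has alternatives sharing prefix 'T'. Introduce T'': T' → T T''
  Add: T'' → c
  Add: T'' → ε

No remaining common prefixes — done.

Resulting grammar:
T → b c d T'
T' → ε
T' → T T''
T'' → c
T'' → ε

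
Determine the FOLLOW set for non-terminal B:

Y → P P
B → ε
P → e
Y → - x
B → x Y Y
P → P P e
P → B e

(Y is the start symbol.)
In P → B e: B is followed by e, add FIRST(e) \ {ε} = { 'e' }

Taking the union: FOLLOW(B) = { 'e' }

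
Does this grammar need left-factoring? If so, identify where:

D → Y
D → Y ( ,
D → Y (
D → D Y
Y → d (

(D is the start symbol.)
Left-factoring is needed when two productions for the same non-terminal
share a common prefix on the right-hand side.

Productions for D:
  D → Y
  D → Y ( ,
  D → Y (
  D → D Y

Found common prefix 'Y' in productions for D

Answer: Yes, D has productions with common prefix 'Y'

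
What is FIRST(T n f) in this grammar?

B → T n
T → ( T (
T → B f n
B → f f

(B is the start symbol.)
FIRST sets of the non-terminals involved (from the grammar, by fixed-point iteration):
  FIRST(T) = { '(', 'f' }

To compute FIRST(T n f), process the symbols left to right:
Symbol T is a non-terminal. Add FIRST(T) \ {ε} = { '(', 'f' }
T is not nullable (ε ∉ FIRST(T)), so stop here.
FIRST(T n f) = { '(', 'f' }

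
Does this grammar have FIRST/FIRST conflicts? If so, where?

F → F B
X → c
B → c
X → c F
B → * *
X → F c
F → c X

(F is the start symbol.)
Yes. F → F B / F → c X on { 'c' }; X → c / X → c F on { 'c' }; X → c / X → F c on { 'c' }; X → c F / X → F c on { 'c' }

A FIRST/FIRST conflict occurs when two productions N → α and N → β for the same non-terminal have FIRST(α) ∩ FIRST(β) ≠ ∅ (with ε ∈ FIRST of a nullable right-hand side, so two nullable alternatives also conflict).

FIRST sets of the non-terminals at (or reachable through a nullable prefix from) the front of some alternative:
  FIRST(F) = { 'c' }

Productions for F:
  F → F B: FIRST = { 'c' }
  F → c X: FIRST = { 'c' }
Productions for X:
  X → c: FIRST = { 'c' }
  X → c F: FIRST = { 'c' }
  X → F c: FIRST = { 'c' }
Productions for B:
  B → c: FIRST = { 'c' }
  B → * *: FIRST = { '*' }

Conflict for F: F → F B and F → c X
  Overlap: { 'c' }
Conflict for X: X → c and X → c F
  Overlap: { 'c' }
Conflict for X: X → c and X → F c
  Overlap: { 'c' }
Conflict for X: X → c F and X → F c
  Overlap: { 'c' }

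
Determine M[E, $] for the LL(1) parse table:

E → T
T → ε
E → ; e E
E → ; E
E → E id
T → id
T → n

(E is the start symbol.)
E → T

To find M[E, $], we find productions for E where $ is in the predict set (PREDICT(N → α) = (FIRST(α) \ {ε}) ∪ (FOLLOW(N) if α ⇒* ε)).

Relevant sets:
  FIRST(T) = { 'id', 'n', ε }
  FIRST(E) = { ';', 'id', 'n', ε }
  FOLLOW(E) = { $, 'id' }

E → T: PREDICT = { $, 'id', 'n' }
  $ is in predict set, so this production goes in M[E, $]
E → ; e E: PREDICT = { ';' }
E → ; E: PREDICT = { ';' }
E → E id: PREDICT = { ';', 'id', 'n' }

M[E, $] = E → T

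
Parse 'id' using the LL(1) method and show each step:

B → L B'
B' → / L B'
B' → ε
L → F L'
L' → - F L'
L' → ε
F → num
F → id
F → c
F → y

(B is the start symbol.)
Stack is shown with the top on the left.

Stack       Input  Action
-------------------------
B $         id $   output B → L B'
L B' $      id $   output L → F L'
F L' B' $   id $   output F → id
id L' B' $  id $   match 'id'
L' B' $     $      output L' → ε
B' $        $      output B' → ε
$           $      accept

The string is accepted.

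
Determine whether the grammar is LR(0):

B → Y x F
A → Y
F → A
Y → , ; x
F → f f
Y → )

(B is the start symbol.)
A grammar is LR(0) if no state in the canonical LR(0) collection has:
  - both a shift item (dot before a terminal) and a complete item (shift-reduce conflict), or
  - two or more complete items (reduce-reduce conflict; the accept item [B' → B .] counts as a complete item here).

Augment with B' → B and build the canonical LR(0) collection (I0 = CLOSURE({[B' → . B]}), then GOTO on every symbol after a dot until no new states appear). It has 13 states:
  I0: { [B → . Y x F], [B' → . B], [Y → . )], [Y → . , ; x] }  — shift
  I1: { [Y → ) .] }  — reduce
  I2: { [Y → , . ; x] }  — shift
  I3: { [B' → B .] }  — accept
  I4: { [B → Y . x F] }  — shift
  I5: { [A → . Y], [B → Y x . F], [F → . A], [F → . f f], [Y → . )], [Y → . , ; x] }  — shift
  I6: { [F → A .] }  — reduce
  I7: { [B → Y x F .] }  — reduce
  I8: { [A → Y .] }  — reduce
  I9: { [F → f . f] }  — shift
  I10: { [F → f f .] }  — reduce
  I11: { [Y → , ; . x] }  — shift
  I12: { [Y → , ; x .] }  — reduce

Every state is either a pure shift/goto state or contains exactly one complete item and nothing to shift — no conflicts. The grammar is LR(0).

Answer: Yes, the grammar is LR(0)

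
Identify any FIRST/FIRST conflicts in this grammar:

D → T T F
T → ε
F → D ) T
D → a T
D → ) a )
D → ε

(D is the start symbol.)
Yes. D → T T F / D → a T on { 'a' }; D → T T F / D → ')' a ')' on { ')' }

A FIRST/FIRST conflict occurs when two productions N → α and N → β for the same non-terminal have FIRST(α) ∩ FIRST(β) ≠ ∅ (with ε ∈ FIRST of a nullable right-hand side, so two nullable alternatives also conflict).

FIRST sets of the non-terminals at (or reachable through a nullable prefix from) the front of some alternative:
  FIRST(T) = { ε }
  FIRST(F) = { ')', 'a' }

Productions for D:
  D → T T F: FIRST = { ')', 'a' }
  D → a T: FIRST = { 'a' }
  D → ) a ): FIRST = { ')' }
  D → ε: FIRST = { ε }
T, F have only one production, so no FIRST/FIRST conflict is possible there.

Conflict for D: D → T T F and D → a T
  Overlap: { 'a' }
Conflict for D: D → T T F and D → ) a )
  Overlap: { ')' }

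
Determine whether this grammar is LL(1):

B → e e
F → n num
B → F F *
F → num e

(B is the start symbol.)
Yes, the grammar is LL(1).

Relevant sets:
  FIRST(F) = { 'n', 'num' }

For B:
  PREDICT(B → e e) = { 'e' }
  PREDICT(B → F F '*') = { 'n', 'num' }
For F:
  PREDICT(F → n num) = { 'n' }
  PREDICT(F → num e) = { 'num' }

All predict sets are disjoint. The grammar IS LL(1).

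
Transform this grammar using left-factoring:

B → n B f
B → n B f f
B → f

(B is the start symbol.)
B → n B f B'
B' → ε
B' → f
B → f

Left-factoring transforms A → αβ₁ | αβ₂ into A → αA' and A' → β₁ | β₂
(α is the longest common prefix among the alternatives). Repeat until
no nonterminal has two alternatives with a common prefix.

Round 1: B has alternatives sharing prefix 'n B f'. Introduce B': B → n B f B'
  Add: B' → ε
  Add: B' → f

No remaining common prefixes — done.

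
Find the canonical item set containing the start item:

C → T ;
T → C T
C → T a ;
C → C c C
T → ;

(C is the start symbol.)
First, augment the grammar with C' → C
I₀ = CLOSURE({ [C' → . C] }):
  [C' → . C] has the dot before C: add [C → . T ;], [C → . T a ;], [C → . C c C]
  [C → . T ;] has the dot before T: add [T → . C T], [T → . ;]
No further items can be added.

I₀ = { [C → . C c C], [C → . T ;], [C → . T a ;], [C' → . C], [T → . ;], [T → . C T] }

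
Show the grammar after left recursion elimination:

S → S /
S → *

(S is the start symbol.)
S is directly left-recursive. The standard transformation for
  A → A α₁ | ... | A α_m | β₁ | ... | β_n
is
  A  → β₁ A' | ... | β_n A'
  A' → α₁ A' | ... | α_m A' | ε

S → * becomes S → * S'
S → S / becomes S' → / S'
Add S' → ε

Resulting grammar:
S → * S'
S' → / S'
S' → ε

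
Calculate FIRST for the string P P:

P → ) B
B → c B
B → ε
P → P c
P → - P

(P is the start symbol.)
FIRST sets of the non-terminals involved (from the grammar, by fixed-point iteration):
  FIRST(P) = { ')', '-' }

To compute FIRST(P P), process the symbols left to right:
Symbol P is a non-terminal. Add FIRST(P) \ {ε} = { ')', '-' }
P is not nullable (ε ∉ FIRST(P)), so stop here.
FIRST(P P) = { ')', '-' }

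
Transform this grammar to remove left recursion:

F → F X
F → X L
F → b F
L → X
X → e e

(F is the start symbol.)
F is directly left-recursive. The standard transformation for
  A → A α₁ | ... | A α_m | β₁ | ... | β_n
is
  A  → β₁ A' | ... | β_n A'
  A' → α₁ A' | ... | α_m A' | ε

F → X L becomes F → X L F'
F → b F becomes F → b F F'
F → F X becomes F' → X F'
Add F' → ε

Productions for other non-terminals are unchanged:
  L → X
  X → e e

Resulting grammar:
F → X L F'
F → b F F'
F' → X F'
F' → ε
L → X
X → e e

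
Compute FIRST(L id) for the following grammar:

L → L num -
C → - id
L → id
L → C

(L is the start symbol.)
FIRST sets of the non-terminals involved (from the grammar, by fixed-point iteration):
  FIRST(L) = { '-', 'id' }

To compute FIRST(L id), process the symbols left to right:
Symbol L is a non-terminal. Add FIRST(L) \ {ε} = { '-', 'id' }
L is not nullable (ε ∉ FIRST(L)), so stop here.
FIRST(L id) = { '-', 'id' }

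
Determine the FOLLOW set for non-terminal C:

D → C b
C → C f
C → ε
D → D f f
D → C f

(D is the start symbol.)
To compute FOLLOW(C), find every occurrence of C on a right-hand side N → α C β: add FIRST(β) \ {ε}, and if β is empty or nullable also add FOLLOW(N). Iterate to a fixed point.

In D → C b: C is followed by b, add FIRST(b) \ {ε} = { 'b' }
In C → C f: C is followed by f, add FIRST(f) \ {ε} = { 'f' }
In D → C f: C is followed by f, add FIRST(f) \ {ε} = { 'f' }

Taking the union: FOLLOW(C) = { 'b', 'f' }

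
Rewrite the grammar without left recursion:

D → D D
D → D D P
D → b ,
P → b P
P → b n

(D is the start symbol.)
D is directly left-recursive. The standard transformation for
  A → A α₁ | ... | A α_m | β₁ | ... | β_n
is
  A  → β₁ A' | ... | β_n A'
  A' → α₁ A' | ... | α_m A' | ε

D → b , becomes D → b , D'
D → D D becomes D' → D D'
D → D D P becomes D' → D P D'
Add D' → ε

Productions for other non-terminals are unchanged:
  P → b P
  P → b n

Resulting grammar:
D → b , D'
D' → D D'
D' → D P D'
D' → ε
P → b P
P → b n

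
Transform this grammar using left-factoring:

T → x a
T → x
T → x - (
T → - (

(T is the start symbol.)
Left-factoring transforms A → αβ₁ | αβ₂ into A → αA' and A' → β₁ | β₂
(α is the longest common prefix among the alternatives). Repeat until
no nonterminal has two alternatives with a common prefix.

Round 1: T has alternatives sharing prefix 'x'. Introduce T': T → x T'
  Add: T' → a
  Add: T' → ε
  Add: T' → - (

No remaining common prefixes — done.

Resulting grammar:
T → x T'
T' → a
T' → ε
T' → - (
T → - (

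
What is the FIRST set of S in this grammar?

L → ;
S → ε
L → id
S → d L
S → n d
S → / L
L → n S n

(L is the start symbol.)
{ '/', 'd', 'n', ε }

To compute FIRST(S), examine every production with S on the left-hand side, reading each right-hand side left to right until a non-nullable symbol is reached.

From S → ε:
  - ε-production, so ε ∈ FIRST(S)
From S → d L:
  - d is a terminal: add 'd' and stop
From S → n d:
  - n is a terminal: add 'n' and stop
From S → / L:
  - '/' is a terminal: add '/' and stop

Collecting: FIRST(S) = { '/', 'd', 'n', ε }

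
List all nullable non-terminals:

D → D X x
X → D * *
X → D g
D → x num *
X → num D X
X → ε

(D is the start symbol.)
A non-terminal is nullable if it can derive ε (the empty string): either it has an ε-production, or it has a production whose right-hand side consists entirely of nullable non-terminals.

ε-productions: X → ε
So X is immediately nullable.
No further non-terminal can be added: every production for the remaining non-terminals contains a terminal or a non-nullable non-terminal.
Nullable = { 'X' }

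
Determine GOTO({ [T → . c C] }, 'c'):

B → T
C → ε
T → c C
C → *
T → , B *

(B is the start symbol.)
GOTO(I, 'c') = CLOSURE({ [A → αX.β] : [A → α.Xβ] ∈ I, X = 'c' })

Items with dot before 'c', with the dot advanced:
  [T → . c C] → [T → c . C]
Closure of the advanced items:
  [T → c . C] has the dot before C: add [C → .], [C → . *]

GOTO = { [C → . *], [C → .], [T → c . C] }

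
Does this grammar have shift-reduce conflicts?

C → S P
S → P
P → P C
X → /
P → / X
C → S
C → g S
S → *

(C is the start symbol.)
Yes — I4: [S → P .] vs [C → . g S]; I5: [C → S .] vs [P → . / X]; I8: [C → S P .] vs [C → . g S]

A shift-reduce conflict occurs when an LR(0) state has both:
  - a complete (reduce) item [A → α .] (dot at the end), and
  - a shift item [B → β . c γ] (dot before a terminal).

Augment with C' → C and build the canonical LR(0) collection (I0 = CLOSURE({[C' → . C]}), then GOTO on every symbol after a dot until no new states appear). It has 12 states:
  I0: { [C → . S P], [C → . S], [C → . g S], [C' → . C], [P → . / X], [P → . P C], [S → . *], [S → . P] }  — shift
  I1: { [S → * .] }  — reduce
  I2: { [P → / . X], [X → . /] }  — shift
  I3: { [C' → C .] }  — accept
  I4: { [C → . S P], [C → . S], [C → . g S], [P → . / X], [P → . P C], [P → P . C], [S → . *], [S → . P], [S → P .] }  — shift, reduce
  I5: { [C → S . P], [C → S .], [P → . / X], [P → . P C] }  — shift, reduce
  I6: { [C → g . S], [P → . / X], [P → . P C], [S → . *], [S → . P] }  — shift
  I7: { [C → g S .] }  — reduce
  I8: { [C → . S P], [C → . S], [C → . g S], [C → S P .], [P → . / X], [P → . P C], [P → P . C], [S → . *], [S → . P] }  — shift, reduce
  I9: { [P → P C .] }  — reduce
  I10: { [X → / .] }  — reduce
  I11: { [P → / X .] }  — reduce

I4 contains reduce item [S → P .] and shift items [C → . g S], [P → . / X], [S → . *] — shift-reduce conflict.
I5 contains reduce item [C → S .] and shift item [P → . / X] — shift-reduce conflict.
I8 contains reduce item [C → S P .] and shift items [C → . g S], [P → . / X], [S → . *] — shift-reduce conflict.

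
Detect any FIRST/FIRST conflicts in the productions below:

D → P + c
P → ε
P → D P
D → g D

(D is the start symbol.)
A FIRST/FIRST conflict occurs when two productions N → α and N → β for the same non-terminal have FIRST(α) ∩ FIRST(β) ≠ ∅ (with ε ∈ FIRST of a nullable right-hand side, so two nullable alternatives also conflict).

FIRST sets of the non-terminals at (or reachable through a nullable prefix from) the front of some alternative:
  FIRST(P) = { '+', 'g', ε }
  FIRST(D) = { '+', 'g' }

Productions for D:
  D → P + c: FIRST = { '+', 'g' }
  D → g D: FIRST = { 'g' }
Productions for P:
  P → ε: FIRST = { ε }
  P → D P: FIRST = { '+', 'g' }

Conflict for D: D → P + c and D → g D
  Overlap: { 'g' }

Answer: Yes. D → P '+' c / D → g D on { 'g' }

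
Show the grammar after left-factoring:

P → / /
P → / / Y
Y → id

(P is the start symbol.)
Left-factoring transforms A → αβ₁ | αβ₂ into A → αA' and A' → β₁ | β₂
(α is the longest common prefix among the alternatives). Repeat until
no nonterminal has two alternatives with a common prefix.

Round 1: P has alternatives sharing prefix '/ /'. Introduce P': P → / / P'
  Add: P' → ε
  Add: P' → Y

No remaining common prefixes — done.

Resulting grammar:
P → / / P'
P' → ε
P' → Y
Y → id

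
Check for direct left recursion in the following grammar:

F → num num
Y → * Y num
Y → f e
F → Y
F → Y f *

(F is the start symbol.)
Direct left recursion occurs when N → N α for some non-terminal N (the right-hand side begins with the left-hand side itself).

F → num num: starts with num
Y → * Y num: starts with '*'
Y → f e: starts with f
F → Y: starts with Y
F → Y f *: starts with Y

No direct left recursion found.

Answer: No direct left recursion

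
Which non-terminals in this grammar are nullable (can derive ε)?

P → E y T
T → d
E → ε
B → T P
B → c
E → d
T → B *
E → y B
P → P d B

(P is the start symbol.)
A non-terminal is nullable if it can derive ε (the empty string): either it has an ε-production, or it has a production whose right-hand side consists entirely of nullable non-terminals.

ε-productions: E → ε
So E is immediately nullable.
No further non-terminal can be added: every production for the remaining non-terminals contains a terminal or a non-nullable non-terminal.
Nullable = { 'E' }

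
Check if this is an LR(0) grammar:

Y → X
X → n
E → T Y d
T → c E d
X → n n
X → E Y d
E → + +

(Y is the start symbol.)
No. Shift-reduce conflict between [X → n .] and [X → n . n]

A grammar is LR(0) if no state in the canonical LR(0) collection has:
  - both a shift item (dot before a terminal) and a complete item (shift-reduce conflict), or
  - two or more complete items (reduce-reduce conflict; the accept item [Y' → Y .] counts as a complete item here).

Augment with Y' → Y and build the canonical LR(0) collection (I0 = CLOSURE({[Y' → . Y]}), then GOTO on every symbol after a dot until no new states appear). It has 16 states:
  I0: { [E → . + +], [E → . T Y d], [T → . c E d], [X → . E Y d], [X → . n n], [X → . n], [Y → . X], [Y' → . Y] }  — shift
  I1: { [E → + . +] }  — shift
  I2: { [E → . + +], [E → . T Y d], [T → . c E d], [X → . E Y d], [X → . n n], [X → . n], [X → E . Y d], [Y → . X] }  — shift
  I3: { [E → . + +], [E → . T Y d], [E → T . Y d], [T → . c E d], [X → . E Y d], [X → . n n], [X → . n], [Y → . X] }  — shift
  I4: { [Y → X .] }  — reduce
  I5: { [Y' → Y .] }  — accept
  I6: { [E → . + +], [E → . T Y d], [T → . c E d], [T → c . E d] }  — shift
  I7: { [X → n . n], [X → n .] }  — shift, reduce
  I8: { [X → n n .] }  — reduce
  I9: { [T → c E . d] }  — shift
  I10: { [T → c E d .] }  — reduce
  I11: { [E → T Y . d] }  — shift
  I12: { [E → T Y d .] }  — reduce
  I13: { [X → E Y . d] }  — shift
  I14: { [X → E Y d .] }  — reduce
  I15: { [E → + + .] }  — reduce

Conflict in state I7:
  Shift-reduce conflict between [X → n .] and [X → n . n]
So the grammar is NOT LR(0).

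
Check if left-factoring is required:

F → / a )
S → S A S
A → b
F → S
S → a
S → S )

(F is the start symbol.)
Yes, S has productions with common prefix 'S'

Left-factoring is needed when two productions for the same non-terminal
share a common prefix on the right-hand side.

Productions for F:
  F → / a )
  F → S
Productions for S:
  S → S A S
  S → a
  S → S )

Found common prefix 'S' in productions for S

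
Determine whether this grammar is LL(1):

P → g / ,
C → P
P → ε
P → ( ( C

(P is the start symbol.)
Yes, the grammar is LL(1).

A grammar is LL(1) if for each non-terminal N with multiple productions, the predict sets of those productions are pairwise disjoint, where PREDICT(N → α) = (FIRST(α) \ {ε}) ∪ (FOLLOW(N) if α ⇒* ε).

Relevant sets:
  FOLLOW(P) = { $ }

For P:
  PREDICT(P → g '/' ',') = { 'g' }
  PREDICT(P → ε) = { $ }
  PREDICT(P → '(' '(' C) = { '(' }
C has a single production, so nothing to check there.

All predict sets are disjoint. The grammar IS LL(1).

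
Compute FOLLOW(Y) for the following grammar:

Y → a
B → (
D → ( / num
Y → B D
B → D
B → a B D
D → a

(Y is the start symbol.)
{ $ }

To compute FOLLOW(Y), find every occurrence of Y on a right-hand side N → α Y β: add FIRST(β) \ {ε}, and if β is empty or nullable also add FOLLOW(N). Iterate to a fixed point.

Y is the start symbol, so $ ∈ FOLLOW(Y).
Y does not occur on any right-hand side.

Taking the union: FOLLOW(Y) = { $ }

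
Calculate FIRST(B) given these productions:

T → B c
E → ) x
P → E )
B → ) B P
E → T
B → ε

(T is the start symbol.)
{ ')', ε }

From B → ) B P:
  - ')' is a terminal: add ')' and stop
From B → ε:
  - ε-production, so ε ∈ FIRST(B)

Collecting: FIRST(B) = { ')', ε }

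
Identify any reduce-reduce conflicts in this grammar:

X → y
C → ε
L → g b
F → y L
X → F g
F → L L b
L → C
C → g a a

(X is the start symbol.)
A reduce-reduce conflict occurs when an LR(0) state has two complete items [A → α .] and [B → β .] — both call for a reduction, and with no lookahead the parser cannot choose between them.

Augment with X' → X and build the canonical LR(0) collection (I0 = CLOSURE({[X' → . X]}), then GOTO on every symbol after a dot until no new states appear). It has 14 states:
  I0: { [C → . g a a], [C → .], [F → . L L b], [F → . y L], [L → . C], [L → . g b], [X → . F g], [X → . y], [X' → . X] }  — shift, reduce
  I1: { [L → C .] }  — reduce
  I2: { [X → F . g] }  — shift
  I3: { [C → . g a a], [C → .], [F → L . L b], [L → . C], [L → . g b] }  — shift, reduce
  I4: { [X' → X .] }  — accept
  I5: { [C → g . a a], [L → g . b] }  — shift
  I6: { [C → . g a a], [C → .], [F → y . L], [L → . C], [L → . g b], [X → y .] }  — shift, 2 reduces
  I7: { [F → y L .] }  — reduce
  I8: { [C → g a . a] }  — shift
  I9: { [L → g b .] }  — reduce
  I10: { [C → g a a .] }  — reduce
  I11: { [F → L L . b] }  — shift
  I12: { [F → L L b .] }  — reduce
  I13: { [X → F g .] }  — reduce

I6 contains complete items [C → .], [X → y .] — reduce-reduce conflict.

Answer: Yes — I6: [C → .] vs [X → y .]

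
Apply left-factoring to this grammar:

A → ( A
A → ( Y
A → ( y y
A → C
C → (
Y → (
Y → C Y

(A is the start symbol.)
Left-factoring transforms A → αβ₁ | αβ₂ into A → αA' and A' → β₁ | β₂
(α is the longest common prefix among the alternatives). Repeat until
no nonterminal has two alternatives with a common prefix.

Round 1: A has alternatives sharing prefix '('. Introduce A': A → ( A'
  Add: A' → A
  Add: A' → Y
  Add: A' → y y

No remaining common prefixes — done.

Resulting grammar:
A → ( A'
A' → A
A' → Y
A' → y y
A → C
C → (
Y → (
Y → C Y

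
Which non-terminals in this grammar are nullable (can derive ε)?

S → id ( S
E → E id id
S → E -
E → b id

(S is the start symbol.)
There are no ε-productions, so no non-terminal can derive ε.
No non-terminals are nullable.

Answer: None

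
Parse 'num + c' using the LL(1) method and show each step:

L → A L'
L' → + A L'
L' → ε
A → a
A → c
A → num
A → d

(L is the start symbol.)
LL(1) parsing maintains a stack (initially the start symbol over $) and the input. At each step: if the stack top is a terminal, match it against the current input token; if it is a non-terminal N, replace it with the RHS of M[N, lookahead] (the unique production whose predict set contains the lookahead).

Stack is shown with the top on the left.

Stack     Input      Action
---------------------------
L $       num + c $  output L → A L'
A L' $    num + c $  output A → num
num L' $  num + c $  match 'num'
L' $      + c $      output L' → + A L'
+ A L' $  + c $      match '+'
A L' $    c $        output A → c
c L' $    c $        match 'c'
L' $      $          output L' → ε
$         $          accept

The string is accepted.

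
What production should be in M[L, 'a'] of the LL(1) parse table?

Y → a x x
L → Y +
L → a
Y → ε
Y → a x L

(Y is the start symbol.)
L → Y +, L → a

To find M[L, 'a'], we find productions for L where 'a' is in the predict set (PREDICT(N → α) = (FIRST(α) \ {ε}) ∪ (FOLLOW(N) if α ⇒* ε)).

Relevant sets:
  FIRST(Y) = { 'a', ε }

L → Y +: PREDICT = { '+', 'a' }
  'a' is in predict set, so this production goes in M[L, 'a']
L → a: PREDICT = { 'a' }
  'a' is in predict set, so this production goes in M[L, 'a']

M[L, 'a'] = L → Y +, L → a  (a multiply-defined cell — the grammar is not LL(1))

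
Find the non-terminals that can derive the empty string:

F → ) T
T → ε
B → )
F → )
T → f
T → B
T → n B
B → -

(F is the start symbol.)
{ 'T' }

ε-productions: T → ε
So T is immediately nullable.
No further non-terminal can be added: every production for the remaining non-terminals contains a terminal or a non-nullable non-terminal.
Nullable = { 'T' }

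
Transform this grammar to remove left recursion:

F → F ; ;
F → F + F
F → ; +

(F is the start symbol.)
F → ; + F'
F' → ; ; F'
F' → + F F'
F' → ε

F is directly left-recursive. The standard transformation for
  A → A α₁ | ... | A α_m | β₁ | ... | β_n
is
  A  → β₁ A' | ... | β_n A'
  A' → α₁ A' | ... | α_m A' | ε

F → ; + becomes F → ; + F'
F → F ; ; becomes F' → ; ; F'
F → F + F becomes F' → + F F'
Add F' → ε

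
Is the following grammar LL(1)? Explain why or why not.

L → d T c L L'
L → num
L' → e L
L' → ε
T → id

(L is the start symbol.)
A grammar is LL(1) if for each non-terminal N with multiple productions, the predict sets of those productions are pairwise disjoint, where PREDICT(N → α) = (FIRST(α) \ {ε}) ∪ (FOLLOW(N) if α ⇒* ε).

Relevant sets:
  FOLLOW(L') = { $, 'e' }

For L:
  PREDICT(L → d T c L L') = { 'd' }
  PREDICT(L → num) = { 'num' }
For L':
  PREDICT(L' → e L) = { 'e' }
  PREDICT(L' → ε) = { $, 'e' }
T has a single production, so nothing to check there.

Conflict found: Predict set conflict for L': { 'e' }
The grammar is NOT LL(1).

Answer: No. Predict set conflict for L': { 'e' }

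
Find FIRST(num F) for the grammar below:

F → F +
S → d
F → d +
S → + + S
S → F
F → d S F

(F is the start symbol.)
{ 'num' }

To compute FIRST(num F), process the symbols left to right:
Symbol num is a terminal. Add 'num' and stop.
FIRST(num F) = { 'num' }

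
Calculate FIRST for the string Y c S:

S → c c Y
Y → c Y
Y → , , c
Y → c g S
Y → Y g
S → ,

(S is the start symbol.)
{ ',', 'c' }

FIRST sets of the non-terminals involved (from the grammar, by fixed-point iteration):
  FIRST(Y) = { ',', 'c' }

To compute FIRST(Y c S), process the symbols left to right:
Symbol Y is a non-terminal. Add FIRST(Y) \ {ε} = { ',', 'c' }
Y is not nullable (ε ∉ FIRST(Y)), so stop here.
FIRST(Y c S) = { ',', 'c' }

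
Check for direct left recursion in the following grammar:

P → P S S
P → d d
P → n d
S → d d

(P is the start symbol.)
Yes, P is left-recursive

P → P S S: LEFT RECURSIVE (starts with P)
P → d d: starts with d
P → n d: starts with n
S → d d: starts with d

The grammar has direct left recursion on: P.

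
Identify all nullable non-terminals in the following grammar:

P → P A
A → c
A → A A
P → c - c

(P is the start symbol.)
A non-terminal is nullable if it can derive ε (the empty string): either it has an ε-production, or it has a production whose right-hand side consists entirely of nullable non-terminals.

There are no ε-productions, so no non-terminal can derive ε.
No non-terminals are nullable.

Answer: None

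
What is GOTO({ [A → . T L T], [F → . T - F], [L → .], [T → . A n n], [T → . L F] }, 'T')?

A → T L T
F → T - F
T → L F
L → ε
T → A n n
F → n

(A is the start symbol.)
GOTO(I, 'T') = CLOSURE({ [A → αX.β] : [A → α.Xβ] ∈ I, X = 'T' })

Items with dot before 'T', with the dot advanced:
  [A → . T L T] → [A → T . L T]
  [F → . T - F] → [F → T . - F]
Closure of the advanced items:
  [A → T . L T] has the dot before L: add [L → .]

GOTO = { [A → T . L T], [F → T . - F], [L → .] }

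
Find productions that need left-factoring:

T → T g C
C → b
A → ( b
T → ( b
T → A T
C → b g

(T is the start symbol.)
Yes, C has productions with common prefix 'b'

Left-factoring is needed when two productions for the same non-terminal
share a common prefix on the right-hand side.

Productions for T:
  T → T g C
  T → ( b
  T → A T
Productions for C:
  C → b
  C → b g

Found common prefix 'b' in productions for C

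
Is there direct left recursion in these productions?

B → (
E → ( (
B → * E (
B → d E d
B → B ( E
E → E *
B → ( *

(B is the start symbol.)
Direct left recursion occurs when N → N α for some non-terminal N (the right-hand side begins with the left-hand side itself).

B → (: starts with '('
E → ( (: starts with '('
B → * E (: starts with '*'
B → d E d: starts with d
B → B ( E: LEFT RECURSIVE (starts with B)
E → E *: LEFT RECURSIVE (starts with E)
B → ( *: starts with '('

The grammar has direct left recursion on: B, E.

Answer: Yes, B, E are left-recursive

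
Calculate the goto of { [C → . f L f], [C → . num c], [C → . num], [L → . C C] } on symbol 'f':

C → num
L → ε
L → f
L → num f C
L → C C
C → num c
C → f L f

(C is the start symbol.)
GOTO(I, 'f') = CLOSURE({ [A → αX.β] : [A → α.Xβ] ∈ I, X = 'f' })

Items with dot before 'f', with the dot advanced:
  [C → . f L f] → [C → f . L f]
Closure of the advanced items:
  [C → f . L f] has the dot before L: add [L → .], [L → . f], [L → . num f C], [L → . C C]
  [L → . C C] has the dot before C: add [C → . num], [C → . num c], [C → . f L f]

GOTO = { [C → . f L f], [C → . num c], [C → . num], [C → f . L f], [L → . C C], [L → . f], [L → . num f C], [L → .] }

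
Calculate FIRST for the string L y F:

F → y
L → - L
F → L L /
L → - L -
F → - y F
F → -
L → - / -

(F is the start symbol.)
FIRST sets of the non-terminals involved (from the grammar, by fixed-point iteration):
  FIRST(L) = { '-' }

To compute FIRST(L y F), process the symbols left to right:
Symbol L is a non-terminal. Add FIRST(L) \ {ε} = { '-' }
L is not nullable (ε ∉ FIRST(L)), so stop here.
FIRST(L y F) = { '-' }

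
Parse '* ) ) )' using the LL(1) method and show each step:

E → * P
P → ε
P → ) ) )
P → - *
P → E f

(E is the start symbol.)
Stack is shown with the top on the left.

Stack    Input      Action
--------------------------
E $      * ) ) ) $  output E → * P
* P $    * ) ) ) $  match '*'
P $      ) ) ) $    output P → ) ) )
) ) ) $  ) ) ) $    match ')'
) ) $    ) ) $      match ')'
) $      ) $        match ')'
$        $          accept

The string is accepted.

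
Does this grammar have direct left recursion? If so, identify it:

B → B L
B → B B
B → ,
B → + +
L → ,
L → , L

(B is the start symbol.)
Direct left recursion occurs when N → N α for some non-terminal N (the right-hand side begins with the left-hand side itself).

B → B L: LEFT RECURSIVE (starts with B)
B → B B: LEFT RECURSIVE (starts with B)
B → ,: starts with ','
B → + +: starts with '+'
L → ,: starts with ','
L → , L: starts with ','

The grammar has direct left recursion on: B.

Answer: Yes, B is left-recursive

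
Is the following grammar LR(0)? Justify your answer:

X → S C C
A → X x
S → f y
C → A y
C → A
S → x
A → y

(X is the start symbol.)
Augment with X' → X and build the canonical LR(0) collection (I0 = CLOSURE({[X' → . X]}), then GOTO on every symbol after a dot until no new states appear). It has 13 states:
  I0: { [S → . f y], [S → . x], [X → . S C C], [X' → . X] }  — shift
  I1: { [A → . X x], [A → . y], [C → . A y], [C → . A], [S → . f y], [S → . x], [X → . S C C], [X → S . C C] }  — shift
  I2: { [X' → X .] }  — accept
  I3: { [S → f . y] }  — shift
  I4: { [S → x .] }  — reduce
  I5: { [S → f y .] }  — reduce
  I6: { [C → A . y], [C → A .] }  — shift, reduce
  I7: { [A → . X x], [A → . y], [C → . A y], [C → . A], [S → . f y], [S → . x], [X → . S C C], [X → S C . C] }  — shift
  I8: { [A → X . x] }  — shift
  I9: { [A → y .] }  — reduce
  I10: { [A → X x .] }  — reduce
  I11: { [X → S C C .] }  — reduce
  I12: { [C → A y .] }  — reduce

Conflict in state I6:
  Shift-reduce conflict between [C → A .] and [C → A . y]
So the grammar is NOT LR(0).

Answer: No. Shift-reduce conflict between [C → A .] and [C → A . y]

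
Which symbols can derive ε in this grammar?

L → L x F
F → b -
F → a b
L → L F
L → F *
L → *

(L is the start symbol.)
None

A non-terminal is nullable if it can derive ε (the empty string): either it has an ε-production, or it has a production whose right-hand side consists entirely of nullable non-terminals.

There are no ε-productions, so no non-terminal can derive ε.
No non-terminals are nullable.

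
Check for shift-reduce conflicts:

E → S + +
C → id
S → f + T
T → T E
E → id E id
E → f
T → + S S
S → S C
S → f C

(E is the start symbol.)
Yes — I3: [E → f .] vs [C → . id]; I11: [S → f + T .] vs [E → . f]; I16: [T → + S S .] vs [C → . id]

Augment with E' → E and build the canonical LR(0) collection (I0 = CLOSURE({[E' → . E]}), then GOTO on every symbol after a dot until no new states appear). It has 19 states:
  I0: { [E → . S + +], [E → . f], [E → . id E id], [E' → . E], [S → . S C], [S → . f + T], [S → . f C] }  — shift
  I1: { [E' → E .] }  — accept
  I2: { [C → . id], [E → S . + +], [S → S . C] }  — shift
  I3: { [C → . id], [E → f .], [S → f . + T], [S → f . C] }  — shift, reduce
  I4: { [E → . S + +], [E → . f], [E → . id E id], [E → id . E id], [S → . S C], [S → . f + T], [S → . f C] }  — shift
  I5: { [E → id E . id] }  — shift
  I6: { [E → id E id .] }  — reduce
  I7: { [S → f + . T], [T → . + S S], [T → . T E] }  — shift
  I8: { [S → f C .] }  — reduce
  I9: { [C → id .] }  — reduce
  I10: { [S → . S C], [S → . f + T], [S → . f C], [T → + . S S] }  — shift
  I11: { [E → . S + +], [E → . f], [E → . id E id], [S → . S C], [S → . f + T], [S → . f C], [S → f + T .], [T → T . E] }  — shift, reduce
  I12: { [T → T E .] }  — reduce
  I13: { [C → . id], [S → . S C], [S → . f + T], [S → . f C], [S → S . C], [T → + S . S] }  — shift
  I14: { [C → . id], [S → f . + T], [S → f . C] }  — shift
  I15: { [S → S C .] }  — reduce
  I16: { [C → . id], [S → S . C], [T → + S S .] }  — shift, reduce
  I17: { [E → S + . +] }  — shift
  I18: { [E → S + + .] }  — reduce

I3 contains reduce item [E → f .] and shift items [C → . id], [S → f . + T] — shift-reduce conflict.
I11 contains reduce item [S → f + T .] and shift items [E → . f], [E → . id E id], [S → . f + T], [S → . f C] — shift-reduce conflict.
I16 contains reduce item [T → + S S .] and shift item [C → . id] — shift-reduce conflict.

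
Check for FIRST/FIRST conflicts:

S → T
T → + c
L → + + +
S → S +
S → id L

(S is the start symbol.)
Yes. S → T / S → S '+' on { '+' }; S → S '+' / S → id L on { 'id' }

A FIRST/FIRST conflict occurs when two productions N → α and N → β for the same non-terminal have FIRST(α) ∩ FIRST(β) ≠ ∅ (with ε ∈ FIRST of a nullable right-hand side, so two nullable alternatives also conflict).

FIRST sets of the non-terminals at (or reachable through a nullable prefix from) the front of some alternative:
  FIRST(T) = { '+' }
  FIRST(S) = { '+', 'id' }

Productions for S:
  S → T: FIRST = { '+' }
  S → S +: FIRST = { '+', 'id' }
  S → id L: FIRST = { 'id' }
T, L have only one production, so no FIRST/FIRST conflict is possible there.

Conflict for S: S → T and S → S +
  Overlap: { '+' }
Conflict for S: S → S + and S → id L
  Overlap: { 'id' }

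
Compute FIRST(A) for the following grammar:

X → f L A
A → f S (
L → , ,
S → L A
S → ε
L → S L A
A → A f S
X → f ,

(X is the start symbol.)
{ 'f' }

To compute FIRST(A), examine every production with A on the left-hand side, reading each right-hand side left to right until a non-nullable symbol is reached.

From A → f S (:
  - f is a terminal: add 'f' and stop
From A → A f S:
  - A is the symbol being defined: contributes nothing new
    A is not nullable, so stop

Collecting: FIRST(A) = { 'f' }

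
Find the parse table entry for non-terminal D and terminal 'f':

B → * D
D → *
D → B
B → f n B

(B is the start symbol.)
To find M[D, 'f'], we find productions for D where 'f' is in the predict set (PREDICT(N → α) = (FIRST(α) \ {ε}) ∪ (FOLLOW(N) if α ⇒* ε)).

Relevant sets:
  FIRST(B) = { '*', 'f' }

D → *: PREDICT = { '*' }
D → B: PREDICT = { '*', 'f' }
  'f' is in predict set, so this production goes in M[D, 'f']

M[D, 'f'] = D → B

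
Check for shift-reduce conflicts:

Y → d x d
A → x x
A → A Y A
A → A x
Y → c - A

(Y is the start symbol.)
Yes — I7: [Y → c - A .] vs [A → A . x]; I12: [A → A Y A .] vs [A → A . x]

Augment with Y' → Y and build the canonical LR(0) collection (I0 = CLOSURE({[Y' → . Y]}), then GOTO on every symbol after a dot until no new states appear). It has 13 states:
  I0: { [Y → . c - A], [Y → . d x d], [Y' → . Y] }  — shift
  I1: { [Y' → Y .] }  — accept
  I2: { [Y → c . - A] }  — shift
  I3: { [Y → d . x d] }  — shift
  I4: { [Y → d x . d] }  — shift
  I5: { [Y → d x d .] }  — reduce
  I6: { [A → . A Y A], [A → . A x], [A → . x x], [Y → c - . A] }  — shift
  I7: { [A → A . Y A], [A → A . x], [Y → . c - A], [Y → . d x d], [Y → c - A .] }  — shift, reduce
  I8: { [A → x . x] }  — shift
  I9: { [A → x x .] }  — reduce
  I10: { [A → . A Y A], [A → . A x], [A → . x x], [A → A Y . A] }  — shift
  I11: { [A → A x .] }  — reduce
  I12: { [A → A . Y A], [A → A . x], [A → A Y A .], [Y → . c - A], [Y → . d x d] }  — shift, reduce

I7 contains reduce item [Y → c - A .] and shift items [A → A . x], [Y → . c - A], [Y → . d x d] — shift-reduce conflict.
I12 contains reduce item [A → A Y A .] and shift items [A → A . x], [Y → . c - A], [Y → . d x d] — shift-reduce conflict.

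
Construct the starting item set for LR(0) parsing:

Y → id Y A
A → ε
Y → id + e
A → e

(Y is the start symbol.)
First, augment the grammar with Y' → Y
I₀ = CLOSURE({ [Y' → . Y] }):
  [Y' → . Y] has the dot before Y: add [Y → . id Y A], [Y → . id + e]
No further items can be added.

I₀ = { [Y → . id + e], [Y → . id Y A], [Y' → . Y] }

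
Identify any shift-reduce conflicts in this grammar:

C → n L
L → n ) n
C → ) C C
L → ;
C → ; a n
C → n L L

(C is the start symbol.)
A shift-reduce conflict occurs when an LR(0) state has both:
  - a complete (reduce) item [A → α .] (dot at the end), and
  - a shift item [B → β . c γ] (dot before a terminal).

Augment with C' → C and build the canonical LR(0) collection (I0 = CLOSURE({[C' → . C]}), then GOTO on every symbol after a dot until no new states appear). It has 15 states:
  I0: { [C → . ) C C], [C → . ; a n], [C → . n L L], [C → . n L], [C' → . C] }  — shift
  I1: { [C → ) . C C], [C → . ) C C], [C → . ; a n], [C → . n L L], [C → . n L] }  — shift
  I2: { [C → ; . a n] }  — shift
  I3: { [C' → C .] }  — accept
  I4: { [C → n . L L], [C → n . L], [L → . ;], [L → . n ) n] }  — shift
  I5: { [L → ; .] }  — reduce
  I6: { [C → n L . L], [C → n L .], [L → . ;], [L → . n ) n] }  — shift, reduce
  I7: { [L → n . ) n] }  — shift
  I8: { [L → n ) . n] }  — shift
  I9: { [L → n ) n .] }  — reduce
  I10: { [C → n L L .] }  — reduce
  I11: { [C → ; a . n] }  — shift
  I12: { [C → ; a n .] }  — reduce
  I13: { [C → ) C . C], [C → . ) C C], [C → . ; a n], [C → . n L L], [C → . n L] }  — shift
  I14: { [C → ) C C .] }  — reduce

I6 contains reduce item [C → n L .] and shift items [L → . ;], [L → . n ) n] — shift-reduce conflict.

Answer: Yes — I6: [C → n L .] vs [L → . ;]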